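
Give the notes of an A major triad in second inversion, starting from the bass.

E, A, C#

The chord tones are A–C#–E. With the fifth (E) lowest for second inversion: E, A, C#.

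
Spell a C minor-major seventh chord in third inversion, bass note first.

B, C, Eb, G

Spelling C minor-major seventh: C–Eb–G–B. In third inversion the seventh is bass, giving B, C, Eb, G from the bottom.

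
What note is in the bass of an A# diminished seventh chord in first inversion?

In first inversion the third is lowest. For A# diminished seventh (A#–C#–E–G) that is C#.

C#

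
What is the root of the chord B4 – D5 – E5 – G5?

B, D, E, G are the tones of an E minor seventh chord (E–G–B–D), making E the root.

E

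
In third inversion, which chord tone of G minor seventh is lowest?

F

In third inversion the seventh is lowest. For G minor seventh (G–Bb–D–F) that is F.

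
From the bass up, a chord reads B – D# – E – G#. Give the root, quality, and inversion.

E major seventh, second inversion

The pitch classes B, D#, E, G# arrange in thirds as E–G#–B–D#: an E major seventh chord.
B is the fifth of E major seventh; fifth in the bass means second inversion (figured bass 4/3).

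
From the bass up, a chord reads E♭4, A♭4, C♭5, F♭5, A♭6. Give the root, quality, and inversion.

The pitch classes Eb, Ab, Cb, Fb arrange in thirds as Fb–Ab–Cb–Eb: an Fb major seventh chord.
The lowest note is Eb, the seventh of the chord, so this is third inversion (figured bass 4/2).

Fb major seventh, third inversion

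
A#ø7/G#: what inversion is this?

A#ø7/G# means A# half-diminished seventh with G# in the bass. G# is the seventh of A# half-diminished seventh (A#–C#–E–G#), so this is third inversion.

third inversion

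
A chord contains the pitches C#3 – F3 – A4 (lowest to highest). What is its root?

F

The distinct letter names are C#, F, A. Arranged as a stack of thirds they read F–A–C#, so F is the root (an F augmented triad).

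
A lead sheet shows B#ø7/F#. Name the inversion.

B#ø7/F# means B# half-diminished seventh with F# in the bass. F# is the fifth of B# half-diminished seventh (B#–D#–F#–A#), so this is second inversion.

second inversion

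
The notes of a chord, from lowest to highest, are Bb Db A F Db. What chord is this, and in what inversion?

The distinct note names are Bb, Db, A, F. Stacked in thirds they read Bb–Db–F–A, which is a minor-major seventh chord on Bb.
With the root (Bb) in the bass, the chord is in root position (figured bass 7).

Bb minor-major seventh, root position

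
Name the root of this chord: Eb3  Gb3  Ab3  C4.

Ab

Reordering Eb, Gb, Ab, C into stacked thirds gives Ab–C–Eb–Gb; the bottom of that stack, Ab, is the root.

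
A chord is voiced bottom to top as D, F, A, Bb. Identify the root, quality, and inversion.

Bb major seventh, first inversion

Reducing to letter names: D, F, A, Bb. These stack in thirds as Bb–D–F–A — a Bb major seventh chord.
The lowest note is D, the third of the chord, so this is first inversion (figured bass 6/5).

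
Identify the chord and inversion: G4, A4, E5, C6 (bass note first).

Reducing to letter names: G, A, E, C. These stack in thirds as A–C–E–G — an A minor seventh chord.
With the seventh (G) in the bass, the chord is in third inversion (figured bass 4/2).

A minor seventh, third inversion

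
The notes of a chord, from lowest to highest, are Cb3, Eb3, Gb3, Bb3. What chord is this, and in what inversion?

Cb major seventh, root position

The pitch classes Cb, Eb, Gb, Bb arrange in thirds as Cb–Eb–Gb–Bb: a Cb major seventh chord.
The lowest note is Cb, the root of the chord, so this is root position (figured bass 7).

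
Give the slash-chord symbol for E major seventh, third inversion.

Third inversion of E major seventh has the seventh (D#) in the bass. As a slash chord: Emaj7/D#.

Emaj7/D#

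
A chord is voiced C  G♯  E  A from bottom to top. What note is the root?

A

Reordering C, G#, E, A into stacked thirds gives A–C–E–G#; the bottom of that stack, A, is the root.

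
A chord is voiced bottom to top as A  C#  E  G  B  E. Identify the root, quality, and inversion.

A dominant ninth, root position

The pitch classes A, C#, E, G, B arrange in thirds as A–C#–E–G–B: an A dominant ninth chord.
With the root (A) in the bass, the chord is in root position.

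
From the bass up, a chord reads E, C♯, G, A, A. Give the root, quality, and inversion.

The pitch classes E, C#, G, A arrange in thirds as A–C#–E–G: an A dominant seventh chord.
With the fifth (E) in the bass, the chord is in second inversion (figured bass 4/3).

A dominant seventh, second inversion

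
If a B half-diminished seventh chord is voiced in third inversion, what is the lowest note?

In third inversion the seventh is lowest. For B half-diminished seventh (B–D–F–A) that is A.

A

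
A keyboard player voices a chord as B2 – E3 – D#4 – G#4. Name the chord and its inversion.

E major seventh, second inversion

Reducing to letter names: B, E, D#, G#. These stack in thirds as E–G#–B–D# — an E major seventh chord.
The lowest note is B, the fifth of the chord, so this is second inversion (figured bass 4/3).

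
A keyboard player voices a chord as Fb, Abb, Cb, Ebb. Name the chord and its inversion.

Reducing to letter names: Fb, Abb, Cb, Ebb. These stack in thirds as Fb–Abb–Cb–Ebb — an Fb minor seventh chord.
The lowest note is Fb, the root of the chord, so this is root position (figured bass 7).

Fb minor seventh, root position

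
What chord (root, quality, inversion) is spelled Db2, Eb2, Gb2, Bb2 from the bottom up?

The distinct note names are Db, Eb, Gb, Bb. Stacked in thirds they read Eb–Gb–Bb–Db, which is a minor seventh chord on Eb.
With the seventh (Db) in the bass, the chord is in third inversion (figured bass 4/2).

Eb minor seventh, third inversion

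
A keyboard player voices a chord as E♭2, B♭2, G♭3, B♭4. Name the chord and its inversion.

The pitch classes Eb, Bb, Gb arrange in thirds as Eb–Gb–Bb: an Eb minor triad.
The lowest note is Eb, the root of the chord, so this is root position (figured bass 5/3).

Eb minor, root position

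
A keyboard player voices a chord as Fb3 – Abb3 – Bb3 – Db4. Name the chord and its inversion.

Reducing to letter names: Fb, Abb, Bb, Db. These stack in thirds as Bb–Db–Fb–Abb — a Bb diminished seventh chord.
With the fifth (Fb) in the bass, the chord is in second inversion (figured bass 4/3).

Bb diminished seventh, second inversion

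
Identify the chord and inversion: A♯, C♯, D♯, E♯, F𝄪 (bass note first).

The pitch classes A#, C#, D#, E#, F## arrange in thirds as D#–F##–A#–C#–E#: a D# dominant ninth chord.
With the fifth (A#) in the bass, the chord is in second inversion.

D# dominant ninth, second inversion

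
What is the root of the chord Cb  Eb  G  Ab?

Ab

The distinct letter names are Cb, Eb, G, Ab. Arranged as a stack of thirds they read Ab–Cb–Eb–G, so Ab is the root (an Ab minor-major seventh chord).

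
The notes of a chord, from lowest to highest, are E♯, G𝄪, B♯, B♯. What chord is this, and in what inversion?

E# major, root position

The pitch classes E#, G##, B# arrange in thirds as E#–G##–B#: an E# major triad.
E# is the root of E# major; root in the bass means root position (figured bass 5/3).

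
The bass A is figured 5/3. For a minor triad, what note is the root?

The figures 5/3 mean the root of the chord is in the bass. If A is the root of a minor triad, the root is A (chord tones A–C–E).

A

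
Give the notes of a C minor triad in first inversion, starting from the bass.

The chord tones are C–Eb–G. With the third (Eb) lowest for first inversion: Eb, G, C.

Eb, G, C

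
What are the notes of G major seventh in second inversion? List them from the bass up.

Spelling G major seventh: G–B–D–F#. In second inversion the fifth is bass, giving D, F#, G, B from the bottom.

D, F#, G, B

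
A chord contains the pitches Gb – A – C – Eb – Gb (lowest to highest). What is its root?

A

Reordering Gb, A, C, Eb into stacked thirds gives A–C–Eb–Gb; the bottom of that stack, A, is the root.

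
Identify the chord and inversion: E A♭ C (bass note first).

Ab augmented, second inversion

The distinct note names are E, Ab, C. Stacked in thirds they read Ab–C–E, which is an augmented triad on Ab.
With the fifth (E) in the bass, the chord is in second inversion (figured bass 6/4).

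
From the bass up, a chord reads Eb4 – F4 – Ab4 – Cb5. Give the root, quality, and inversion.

The distinct note names are Eb, F, Ab, Cb. Stacked in thirds they read F–Ab–Cb–Eb, which is a half-diminished seventh chord on F.
With the seventh (Eb) in the bass, the chord is in third inversion (figured bass 4/2).

F half-diminished seventh, third inversion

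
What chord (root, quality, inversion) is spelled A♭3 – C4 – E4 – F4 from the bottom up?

The pitch classes Ab, C, E, F arrange in thirds as F–Ab–C–E: an F minor-major seventh chord.
The lowest note is Ab, the third of the chord, so this is first inversion (figured bass 6/5).

F minor-major seventh, first inversion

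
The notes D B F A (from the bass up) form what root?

Reordering D, B, F, A into stacked thirds gives B–D–F–A; the bottom of that stack, B, is the root.

B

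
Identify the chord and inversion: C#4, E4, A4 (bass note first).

A major, first inversion

The distinct note names are C#, E, A. Stacked in thirds they read A–C#–E, which is a major triad on A.
C# is the third of A major; third in the bass means first inversion (figured bass 6).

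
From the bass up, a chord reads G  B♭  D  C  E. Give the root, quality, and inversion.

The pitch classes G, Bb, D, C, E arrange in thirds as C–E–G–Bb–D: a C dominant ninth chord.
G is the fifth of C dominant ninth; fifth in the bass means second inversion.

C dominant ninth, second inversion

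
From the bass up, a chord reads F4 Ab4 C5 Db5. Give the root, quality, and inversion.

Db major seventh, first inversion

Reducing to letter names: F, Ab, C, Db. These stack in thirds as Db–F–Ab–C — a Db major seventh chord.
With the third (F) in the bass, the chord is in first inversion (figured bass 6/5).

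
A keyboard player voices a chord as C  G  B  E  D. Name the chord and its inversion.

C major ninth, root position

Reducing to letter names: C, G, B, E, D. These stack in thirds as C–E–G–B–D — a C major ninth chord.
C is the root of C major ninth; root in the bass means root position.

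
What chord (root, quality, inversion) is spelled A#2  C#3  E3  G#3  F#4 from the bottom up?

F# dominant ninth, first inversion

Reducing to letter names: A#, C#, E, G#, F#. These stack in thirds as F#–A#–C#–E–G# — an F# dominant ninth chord.
The lowest note is A#, the third of the chord, so this is first inversion.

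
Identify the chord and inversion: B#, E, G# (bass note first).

The pitch classes B#, E, G# arrange in thirds as E–G#–B#: an E augmented triad.
With the fifth (B#) in the bass, the chord is in second inversion (figured bass 6/4).

E augmented, second inversion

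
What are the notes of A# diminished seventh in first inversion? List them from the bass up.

C#, E, G, A#

The chord tones are A#–C#–E–G. With the third (C#) lowest for first inversion: C#, E, G, A#.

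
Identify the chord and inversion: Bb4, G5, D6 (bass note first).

The distinct note names are Bb, G, D. Stacked in thirds they read G–Bb–D, which is a minor triad on G.
Bb is the third of G minor; third in the bass means first inversion (figured bass 6).

G minor, first inversion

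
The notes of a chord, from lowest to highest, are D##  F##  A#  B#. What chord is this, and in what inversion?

The distinct note names are D##, F##, A#, B#. Stacked in thirds they read B#–D##–F##–A#, which is a dominant seventh chord on B#.
D## is the third of B# dominant seventh; third in the bass means first inversion (figured bass 6/5).

B# dominant seventh, first inversion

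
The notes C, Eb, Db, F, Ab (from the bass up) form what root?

Db

The distinct letter names are C, Eb, Db, F, Ab. Arranged as a stack of thirds they read Db–F–Ab–C–Eb, so Db is the root (a Db major ninth chord).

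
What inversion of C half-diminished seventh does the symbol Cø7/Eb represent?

first inversion

Cø7/Eb means C half-diminished seventh with Eb in the bass. Eb is the third of C half-diminished seventh (C–Eb–Gb–Bb), so this is first inversion.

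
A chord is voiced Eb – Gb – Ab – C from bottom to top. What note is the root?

Ab

Reordering Eb, Gb, Ab, C into stacked thirds gives Ab–C–Eb–Gb; the bottom of that stack, Ab, is the root.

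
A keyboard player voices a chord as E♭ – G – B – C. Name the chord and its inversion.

C minor-major seventh, first inversion

Reducing to letter names: Eb, G, B, C. These stack in thirds as C–Eb–G–B — a C minor-major seventh chord.
The lowest note is Eb, the third of the chord, so this is first inversion (figured bass 6/5).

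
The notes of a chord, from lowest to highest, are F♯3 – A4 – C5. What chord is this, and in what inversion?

F# diminished, root position

The pitch classes F#, A, C arrange in thirds as F#–A–C: an F# diminished triad.
The lowest note is F#, the root of the chord, so this is root position (figured bass 5/3).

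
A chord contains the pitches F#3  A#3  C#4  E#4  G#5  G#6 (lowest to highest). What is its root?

Reordering F#, A#, C#, E#, G# into stacked thirds gives F#–A#–C#–E#–G#; the bottom of that stack, F#, is the root.

F#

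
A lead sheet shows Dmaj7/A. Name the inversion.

Dmaj7/A means D major seventh with A in the bass. A is the fifth of D major seventh (D–F#–A–C#), so this is second inversion.

second inversion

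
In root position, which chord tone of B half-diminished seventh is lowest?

The root of B half-diminished seventh (B–D–F–A) is B; that is the bass in root position.

B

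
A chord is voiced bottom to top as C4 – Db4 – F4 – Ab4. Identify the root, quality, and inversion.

Reducing to letter names: C, Db, F, Ab. These stack in thirds as Db–F–Ab–C — a Db major seventh chord.
With the seventh (C) in the bass, the chord is in third inversion (figured bass 4/2).

Db major seventh, third inversion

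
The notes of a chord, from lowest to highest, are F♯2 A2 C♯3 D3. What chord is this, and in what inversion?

The pitch classes F#, A, C#, D arrange in thirds as D–F#–A–C#: a D major seventh chord.
With the third (F#) in the bass, the chord is in first inversion (figured bass 6/5).

D major seventh, first inversion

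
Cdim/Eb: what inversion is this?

Cdim/Eb means C diminished with Eb in the bass. Eb is the third of C diminished (C–Eb–Gb), so this is first inversion.

first inversion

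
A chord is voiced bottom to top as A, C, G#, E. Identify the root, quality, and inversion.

The distinct note names are A, C, G#, E. Stacked in thirds they read A–C–E–G#, which is a minor-major seventh chord on A.
A is the root of A minor-major seventh; root in the bass means root position (figured bass 7).

A minor-major seventh, root position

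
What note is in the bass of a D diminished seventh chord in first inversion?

D diminished seventh is D–F–Ab–Cb. First inversion places the third in the bass: F.

F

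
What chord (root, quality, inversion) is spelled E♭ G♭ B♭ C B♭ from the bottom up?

C half-diminished seventh, first inversion

Reducing to letter names: Eb, Gb, Bb, C. These stack in thirds as C–Eb–Gb–Bb — a C half-diminished seventh chord.
With the third (Eb) in the bass, the chord is in first inversion (figured bass 6/5).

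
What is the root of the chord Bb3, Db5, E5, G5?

Bb, Db, E, G are the tones of an E diminished seventh chord (E–G–Bb–Db), making E the root.

E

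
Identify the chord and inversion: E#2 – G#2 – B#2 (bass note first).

E# minor, root position

The pitch classes E#, G#, B# arrange in thirds as E#–G#–B#: an E# minor triad.
The lowest note is E#, the root of the chord, so this is root position (figured bass 5/3).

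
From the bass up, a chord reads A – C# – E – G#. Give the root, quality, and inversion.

The distinct note names are A, C#, E, G#. Stacked in thirds they read A–C#–E–G#, which is a major seventh chord on A.
The lowest note is A, the root of the chord, so this is root position (figured bass 7).

A major seventh, root position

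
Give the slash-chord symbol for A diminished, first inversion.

First inversion of A diminished has the third (C) in the bass. As a slash chord: Adim/C.

Adim/C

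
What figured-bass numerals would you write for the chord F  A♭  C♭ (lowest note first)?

The notes F, Ab, Cb stack in thirds as F–Ab–Cb — an F diminished triad. The bass F is the root, so this is root position: figured 5/3.

5/3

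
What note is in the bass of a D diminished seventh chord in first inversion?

F

D diminished seventh is D–F–Ab–Cb. First inversion places the third in the bass: F.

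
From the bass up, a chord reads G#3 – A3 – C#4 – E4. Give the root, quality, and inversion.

The distinct note names are G#, A, C#, E. Stacked in thirds they read A–C#–E–G#, which is a major seventh chord on A.
With the seventh (G#) in the bass, the chord is in third inversion (figured bass 4/2).

A major seventh, third inversion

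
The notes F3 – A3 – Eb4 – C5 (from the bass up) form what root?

F

Reordering F, A, Eb, C into stacked thirds gives F–A–C–Eb; the bottom of that stack, F, is the root.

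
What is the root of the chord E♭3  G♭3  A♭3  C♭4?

Ab

Eb, Gb, Ab, Cb are the tones of an Ab minor seventh chord (Ab–Cb–Eb–Gb), making Ab the root.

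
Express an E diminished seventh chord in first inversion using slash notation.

First inversion of E diminished seventh has the third (G) in the bass. As a slash chord: Edim7/G.

Edim7/G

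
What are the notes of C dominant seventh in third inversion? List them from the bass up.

Spelling C dominant seventh: C–E–G–Bb. In third inversion the seventh is bass, giving Bb, C, E, G from the bottom.

Bb, C, E, G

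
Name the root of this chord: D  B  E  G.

E

D, B, E, G are the tones of an E minor seventh chord (E–G–B–D), making E the root.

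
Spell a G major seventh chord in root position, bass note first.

G, B, D, F#

The chord tones are G–B–D–F#. With the root (G) lowest for root position: G, B, D, F#.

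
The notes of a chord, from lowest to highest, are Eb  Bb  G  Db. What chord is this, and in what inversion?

Eb dominant seventh, root position

The pitch classes Eb, Bb, G, Db arrange in thirds as Eb–G–Bb–Db: an Eb dominant seventh chord.
Eb is the root of Eb dominant seventh; root in the bass means root position (figured bass 7).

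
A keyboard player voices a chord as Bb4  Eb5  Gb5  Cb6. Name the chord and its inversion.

Reducing to letter names: Bb, Eb, Gb, Cb. These stack in thirds as Cb–Eb–Gb–Bb — a Cb major seventh chord.
The lowest note is Bb, the seventh of the chord, so this is third inversion (figured bass 4/2).

Cb major seventh, third inversion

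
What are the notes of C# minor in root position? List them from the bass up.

Spelling C# minor: C#–E–G#. In root position the root is bass, giving C#, E, G# from the bottom.

C#, E, G#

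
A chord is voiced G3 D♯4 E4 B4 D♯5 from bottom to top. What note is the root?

G, D#, E, B are the tones of an E minor-major seventh chord (E–G–B–D#), making E the root.

E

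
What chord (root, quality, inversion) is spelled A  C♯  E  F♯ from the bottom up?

The pitch classes A, C#, E, F# arrange in thirds as F#–A–C#–E: an F# minor seventh chord.
The lowest note is A, the third of the chord, so this is first inversion (figured bass 6/5).

F# minor seventh, first inversion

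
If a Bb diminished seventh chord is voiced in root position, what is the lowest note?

Bb

The root of Bb diminished seventh (Bb–Db–Fb–Abb) is Bb; that is the bass in root position.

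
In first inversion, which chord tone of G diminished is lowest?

Bb

In first inversion the third is lowest. For G diminished (G–Bb–Db) that is Bb.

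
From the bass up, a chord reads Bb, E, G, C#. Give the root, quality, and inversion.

The distinct note names are Bb, E, G, C#. Stacked in thirds they read C#–E–G–Bb, which is a diminished seventh chord on C#.
With the seventh (Bb) in the bass, the chord is in third inversion (figured bass 4/2).

C# diminished seventh, third inversion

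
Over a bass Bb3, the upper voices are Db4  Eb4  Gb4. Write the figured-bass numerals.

The notes Bb, Db, Eb, Gb stack in thirds as Eb–Gb–Bb–Db — an Eb minor seventh chord. The bass Bb is the fifth, so this is second inversion: figured 4/3.

4/3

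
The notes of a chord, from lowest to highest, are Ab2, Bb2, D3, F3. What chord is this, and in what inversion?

The pitch classes Ab, Bb, D, F arrange in thirds as Bb–D–F–Ab: a Bb dominant seventh chord.
With the seventh (Ab) in the bass, the chord is in third inversion (figured bass 4/2).

Bb dominant seventh, third inversion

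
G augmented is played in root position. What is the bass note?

In root position the root is lowest. For G augmented (G–B–D#) that is G.

G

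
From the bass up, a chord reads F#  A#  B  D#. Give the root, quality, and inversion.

B major seventh, second inversion

Reducing to letter names: F#, A#, B, D#. These stack in thirds as B–D#–F#–A# — a B major seventh chord.
The lowest note is F#, the fifth of the chord, so this is second inversion (figured bass 4/3).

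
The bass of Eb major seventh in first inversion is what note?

Eb major seventh is Eb–G–Bb–D. First inversion places the third in the bass: G.

G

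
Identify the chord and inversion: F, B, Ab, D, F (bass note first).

The pitch classes F, B, Ab, D arrange in thirds as B–D–F–Ab: a B diminished seventh chord.
F is the fifth of B diminished seventh; fifth in the bass means second inversion (figured bass 4/3).

B diminished seventh, second inversion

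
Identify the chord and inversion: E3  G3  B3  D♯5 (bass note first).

E minor-major seventh, root position

The pitch classes E, G, B, D# arrange in thirds as E–G–B–D#: an E minor-major seventh chord.
E is the root of E minor-major seventh; root in the bass means root position (figured bass 7).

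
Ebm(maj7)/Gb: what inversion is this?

first inversion

Ebm(maj7)/Gb means Eb minor-major seventh with Gb in the bass. Gb is the third of Eb minor-major seventh (Eb–Gb–Bb–D), so this is first inversion.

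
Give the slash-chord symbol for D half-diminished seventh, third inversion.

Third inversion of D half-diminished seventh has the seventh (C) in the bass. As a slash chord: Dø7/C.

Dø7/C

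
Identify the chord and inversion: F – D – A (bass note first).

D minor, first inversion

The distinct note names are F, D, A. Stacked in thirds they read D–F–A, which is a minor triad on D.
With the third (F) in the bass, the chord is in first inversion (figured bass 6).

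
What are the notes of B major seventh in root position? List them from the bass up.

The chord tones are B–D#–F#–A#. With the root (B) lowest for root position: B, D#, F#, A#.

B, D#, F#, A#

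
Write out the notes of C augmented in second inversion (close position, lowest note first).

G#, C, E

Spelling C augmented: C–E–G#. In second inversion the fifth is bass, giving G#, C, E from the bottom.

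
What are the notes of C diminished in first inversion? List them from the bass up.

C diminished is C–Eb–Gb. First inversion puts the third (Eb) in the bass, with the remaining tones above: Eb, Gb, C.

Eb, Gb, C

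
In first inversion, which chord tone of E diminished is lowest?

E diminished is E–G–Bb. First inversion places the third in the bass: G.

G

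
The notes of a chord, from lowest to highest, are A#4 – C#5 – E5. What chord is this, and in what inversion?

The distinct note names are A#, C#, E. Stacked in thirds they read A#–C#–E, which is a diminished triad on A#.
With the root (A#) in the bass, the chord is in root position (figured bass 5/3).

A# diminished, root position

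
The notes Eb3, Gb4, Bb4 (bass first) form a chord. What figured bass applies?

The notes Eb, Gb, Bb stack in thirds as Eb–Gb–Bb — an Eb minor triad. The bass Eb is the root, so this is root position: figured 5/3.

5/3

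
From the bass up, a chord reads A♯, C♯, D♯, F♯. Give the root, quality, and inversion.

The distinct note names are A#, C#, D#, F#. Stacked in thirds they read D#–F#–A#–C#, which is a minor seventh chord on D#.
With the fifth (A#) in the bass, the chord is in second inversion (figured bass 4/3).

D# minor seventh, second inversion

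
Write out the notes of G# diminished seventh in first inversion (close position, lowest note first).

The chord tones are G#–B–D–F. With the third (B) lowest for first inversion: B, D, F, G#.

B, D, F, G#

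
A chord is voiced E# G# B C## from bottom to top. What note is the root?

C##

The distinct letter names are E#, G#, B, C##. Arranged as a stack of thirds they read C##–E#–G#–B, so C## is the root (a C## diminished seventh chord).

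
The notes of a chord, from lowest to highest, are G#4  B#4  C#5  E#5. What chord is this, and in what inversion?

C# major seventh, second inversion

The distinct note names are G#, B#, C#, E#. Stacked in thirds they read C#–E#–G#–B#, which is a major seventh chord on C#.
G# is the fifth of C# major seventh; fifth in the bass means second inversion (figured bass 4/3).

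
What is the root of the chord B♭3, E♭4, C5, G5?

C

The distinct letter names are Bb, Eb, C, G. Arranged as a stack of thirds they read C–Eb–G–Bb, so C is the root (a C minor seventh chord).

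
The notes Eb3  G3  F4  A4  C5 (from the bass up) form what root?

F

Eb, G, F, A, C are the tones of an F dominant ninth chord (F–A–C–Eb–G), making F the root.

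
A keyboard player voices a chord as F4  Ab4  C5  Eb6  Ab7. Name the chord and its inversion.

Reducing to letter names: F, Ab, C, Eb. These stack in thirds as F–Ab–C–Eb — an F minor seventh chord.
F is the root of F minor seventh; root in the bass means root position (figured bass 7).

F minor seventh, root position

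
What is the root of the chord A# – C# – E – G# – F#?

A#, C#, E, G#, F# are the tones of an F# dominant ninth chord (F#–A#–C#–E–G#), making F# the root.

F#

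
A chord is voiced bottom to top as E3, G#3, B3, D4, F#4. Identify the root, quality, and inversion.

The distinct note names are E, G#, B, D, F#. Stacked in thirds they read E–G#–B–D–F#, which is a dominant ninth chord on E.
The lowest note is E, the root of the chord, so this is root position.

E dominant ninth, root position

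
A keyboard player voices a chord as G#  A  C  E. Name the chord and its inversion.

A minor-major seventh, third inversion

Reducing to letter names: G#, A, C, E. These stack in thirds as A–C–E–G# — an A minor-major seventh chord.
G# is the seventh of A minor-major seventh; seventh in the bass means third inversion (figured bass 4/2).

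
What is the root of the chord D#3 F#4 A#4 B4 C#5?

B

D#, F#, A#, B, C# are the tones of a B major ninth chord (B–D#–F#–A#–C#), making B the root.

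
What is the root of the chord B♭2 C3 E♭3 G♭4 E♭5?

The distinct letter names are Bb, C, Eb, Gb. Arranged as a stack of thirds they read C–Eb–Gb–Bb, so C is the root (a C half-diminished seventh chord).

C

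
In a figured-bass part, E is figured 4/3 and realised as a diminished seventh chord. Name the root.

The figures 4/3 mean the fifth of the chord is in the bass. If E is the fifth of a diminished seventh chord, the root is A# (chord tones A#–C#–E–G).

A#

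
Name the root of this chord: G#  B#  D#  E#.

E#

G#, B#, D#, E# are the tones of an E# minor seventh chord (E#–G#–B#–D#), making E# the root.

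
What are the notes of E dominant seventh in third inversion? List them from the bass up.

D, E, G#, B

Spelling E dominant seventh: E–G#–B–D. In third inversion the seventh is bass, giving D, E, G#, B from the bottom.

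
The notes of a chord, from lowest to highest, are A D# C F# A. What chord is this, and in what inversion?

D# diminished seventh, second inversion

Reducing to letter names: A, D#, C, F#. These stack in thirds as D#–F#–A–C — a D# diminished seventh chord.
With the fifth (A) in the bass, the chord is in second inversion (figured bass 4/3).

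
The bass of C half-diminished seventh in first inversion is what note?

Eb

The third of C half-diminished seventh (C–Eb–Gb–Bb) is Eb; that is the bass in first inversion.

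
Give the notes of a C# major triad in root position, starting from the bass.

C#, E#, G#

Spelling C# major: C#–E#–G#. In root position the root is bass, giving C#, E#, G# from the bottom.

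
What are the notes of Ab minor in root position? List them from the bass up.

Ab, Cb, Eb

The chord tones are Ab–Cb–Eb. With the root (Ab) lowest for root position: Ab, Cb, Eb.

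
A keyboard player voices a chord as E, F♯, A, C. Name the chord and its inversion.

F# half-diminished seventh, third inversion

The distinct note names are E, F#, A, C. Stacked in thirds they read F#–A–C–E, which is a half-diminished seventh chord on F#.
The lowest note is E, the seventh of the chord, so this is third inversion (figured bass 4/2).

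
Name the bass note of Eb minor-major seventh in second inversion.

Bb

The fifth of Eb minor-major seventh (Eb–Gb–Bb–D) is Bb; that is the bass in second inversion.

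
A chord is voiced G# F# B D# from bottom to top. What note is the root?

The distinct letter names are G#, F#, B, D#. Arranged as a stack of thirds they read G#–B–D#–F#, so G# is the root (a G# minor seventh chord).

G#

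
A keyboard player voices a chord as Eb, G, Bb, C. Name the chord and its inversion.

The pitch classes Eb, G, Bb, C arrange in thirds as C–Eb–G–Bb: a C minor seventh chord.
Eb is the third of C minor seventh; third in the bass means first inversion (figured bass 6/5).

C minor seventh, first inversion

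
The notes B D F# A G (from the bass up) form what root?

G

B, D, F#, A, G are the tones of a G major ninth chord (G–B–D–F#–A), making G the root.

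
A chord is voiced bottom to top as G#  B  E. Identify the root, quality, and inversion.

E major, first inversion

The pitch classes G#, B, E arrange in thirds as E–G#–B: an E major triad.
With the third (G#) in the bass, the chord is in first inversion (figured bass 6).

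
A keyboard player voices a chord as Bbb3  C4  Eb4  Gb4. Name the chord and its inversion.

Reducing to letter names: Bbb, C, Eb, Gb. These stack in thirds as C–Eb–Gb–Bbb — a C diminished seventh chord.
With the seventh (Bbb) in the bass, the chord is in third inversion (figured bass 4/2).

C diminished seventh, third inversion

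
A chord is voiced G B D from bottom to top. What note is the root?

G, B, D are the tones of a G major triad (G–B–D), making G the root.

G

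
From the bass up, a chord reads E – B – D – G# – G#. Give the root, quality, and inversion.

E dominant seventh, root position

The distinct note names are E, B, D, G#. Stacked in thirds they read E–G#–B–D, which is a dominant seventh chord on E.
The lowest note is E, the root of the chord, so this is root position (figured bass 7).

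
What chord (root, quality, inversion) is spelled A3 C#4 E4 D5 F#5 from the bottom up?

D major ninth, second inversion

The pitch classes A, C#, E, D, F# arrange in thirds as D–F#–A–C#–E: a D major ninth chord.
The lowest note is A, the fifth of the chord, so this is second inversion.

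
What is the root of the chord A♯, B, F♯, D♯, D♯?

B

The distinct letter names are A#, B, F#, D#. Arranged as a stack of thirds they read B–D#–F#–A#, so B is the root (a B major seventh chord).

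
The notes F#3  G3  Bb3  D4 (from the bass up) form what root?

G

The distinct letter names are F#, G, Bb, D. Arranged as a stack of thirds they read G–Bb–D–F#, so G is the root (a G minor-major seventh chord).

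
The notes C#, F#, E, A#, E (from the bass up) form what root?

F#

The distinct letter names are C#, F#, E, A#. Arranged as a stack of thirds they read F#–A#–C#–E, so F# is the root (an F# dominant seventh chord).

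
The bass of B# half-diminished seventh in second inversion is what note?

F#

In second inversion the fifth is lowest. For B# half-diminished seventh (B#–D#–F#–A#) that is F#.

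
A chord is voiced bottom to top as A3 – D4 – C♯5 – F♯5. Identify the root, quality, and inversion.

D major seventh, second inversion

The pitch classes A, D, C#, F# arrange in thirds as D–F#–A–C#: a D major seventh chord.
The lowest note is A, the fifth of the chord, so this is second inversion (figured bass 4/3).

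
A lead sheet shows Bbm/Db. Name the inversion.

first inversion

Bbm/Db means Bb minor with Db in the bass. Db is the third of Bb minor (Bb–Db–F), so this is first inversion.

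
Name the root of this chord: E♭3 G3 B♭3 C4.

C

Reordering Eb, G, Bb, C into stacked thirds gives C–Eb–G–Bb; the bottom of that stack, C, is the root.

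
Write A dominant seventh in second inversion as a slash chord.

A7/E

Second inversion of A dominant seventh has the fifth (E) in the bass. As a slash chord: A7/E.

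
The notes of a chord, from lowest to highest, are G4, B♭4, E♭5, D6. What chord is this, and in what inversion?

The pitch classes G, Bb, Eb, D arrange in thirds as Eb–G–Bb–D: an Eb major seventh chord.
With the third (G) in the bass, the chord is in first inversion (figured bass 6/5).

Eb major seventh, first inversion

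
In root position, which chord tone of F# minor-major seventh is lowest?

The root of F# minor-major seventh (F#–A–C#–E#) is F#; that is the bass in root position.

F#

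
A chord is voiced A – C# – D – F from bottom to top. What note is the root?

Reordering A, C#, D, F into stacked thirds gives D–F–A–C#; the bottom of that stack, D, is the root.

D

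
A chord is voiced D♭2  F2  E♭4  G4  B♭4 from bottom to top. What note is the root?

The distinct letter names are Db, F, Eb, G, Bb. Arranged as a stack of thirds they read Eb–G–Bb–Db–F, so Eb is the root (an Eb dominant ninth chord).

Eb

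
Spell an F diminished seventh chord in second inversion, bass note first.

Cb, Ebb, F, Ab

F diminished seventh is F–Ab–Cb–Ebb. Second inversion puts the fifth (Cb) in the bass, with the remaining tones above: Cb, Ebb, F, Ab.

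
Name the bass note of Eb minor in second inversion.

Bb

Eb minor is Eb–Gb–Bb. Second inversion places the fifth in the bass: Bb.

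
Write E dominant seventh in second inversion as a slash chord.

E7/B

Second inversion of E dominant seventh has the fifth (B) in the bass. As a slash chord: E7/B.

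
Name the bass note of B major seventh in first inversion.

The third of B major seventh (B–D#–F#–A#) is D#; that is the bass in first inversion.

D#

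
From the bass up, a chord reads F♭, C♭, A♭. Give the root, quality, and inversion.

Reducing to letter names: Fb, Cb, Ab. These stack in thirds as Fb–Ab–Cb — an Fb major triad.
Fb is the root of Fb major; root in the bass means root position (figured bass 5/3).

Fb major, root position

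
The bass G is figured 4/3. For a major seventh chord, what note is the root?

The figures 4/3 mean the fifth of the chord is in the bass. If G is the fifth of a major seventh chord, the root is C (chord tones C–E–G–B).

C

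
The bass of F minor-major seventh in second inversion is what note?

In second inversion the fifth is lowest. For F minor-major seventh (F–Ab–C–E) that is C.

C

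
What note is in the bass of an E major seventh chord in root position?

The root of E major seventh (E–G#–B–D#) is E; that is the bass in root position.

E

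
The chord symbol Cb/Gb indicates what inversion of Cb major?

Cb/Gb means Cb major with Gb in the bass. Gb is the fifth of Cb major (Cb–Eb–Gb), so this is second inversion.

second inversion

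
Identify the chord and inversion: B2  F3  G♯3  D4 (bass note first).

G# diminished seventh, first inversion

Reducing to letter names: B, F, G#, D. These stack in thirds as G#–B–D–F — a G# diminished seventh chord.
With the third (B) in the bass, the chord is in first inversion (figured bass 6/5).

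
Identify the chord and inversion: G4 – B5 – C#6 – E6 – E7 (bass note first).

Reducing to letter names: G, B, C#, E. These stack in thirds as C#–E–G–B — a C# half-diminished seventh chord.
The lowest note is G, the fifth of the chord, so this is second inversion (figured bass 4/3).

C# half-diminished seventh, second inversion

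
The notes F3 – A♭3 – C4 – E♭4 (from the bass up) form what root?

F

Reordering F, Ab, C, Eb into stacked thirds gives F–Ab–C–Eb; the bottom of that stack, F, is the root.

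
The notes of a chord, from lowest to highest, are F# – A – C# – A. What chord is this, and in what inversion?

Reducing to letter names: F#, A, C#. These stack in thirds as F#–A–C# — an F# minor triad.
The lowest note is F#, the root of the chord, so this is root position (figured bass 5/3).

F# minor, root position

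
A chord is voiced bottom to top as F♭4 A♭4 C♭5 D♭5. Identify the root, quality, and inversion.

The pitch classes Fb, Ab, Cb, Db arrange in thirds as Db–Fb–Ab–Cb: a Db minor seventh chord.
With the third (Fb) in the bass, the chord is in first inversion (figured bass 6/5).

Db minor seventh, first inversion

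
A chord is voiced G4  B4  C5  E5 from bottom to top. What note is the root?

G, B, C, E are the tones of a C major seventh chord (C–E–G–B), making C the root.

C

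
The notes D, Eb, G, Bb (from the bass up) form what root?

Eb

D, Eb, G, Bb are the tones of an Eb major seventh chord (Eb–G–Bb–D), making Eb the root.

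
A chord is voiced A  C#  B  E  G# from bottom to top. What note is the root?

Reordering A, C#, B, E, G# into stacked thirds gives A–C#–E–G#–B; the bottom of that stack, A, is the root.

A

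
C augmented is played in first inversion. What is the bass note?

In first inversion the third is lowest. For C augmented (C–E–G#) that is E.

E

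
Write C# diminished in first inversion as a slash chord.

First inversion of C# diminished has the third (E) in the bass. As a slash chord: C#dim/E.

C#dim/E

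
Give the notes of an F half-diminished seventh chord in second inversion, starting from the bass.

The chord tones are F–Ab–Cb–Eb. With the fifth (Cb) lowest for second inversion: Cb, Eb, F, Ab.

Cb, Eb, F, Ab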